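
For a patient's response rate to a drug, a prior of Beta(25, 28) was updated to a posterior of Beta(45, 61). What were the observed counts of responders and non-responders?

20 responders and 33 non-responders

Beta is conjugate to the binomial likelihood: posterior = Beta(a+s, b+f).
So s = 45 − 25 = 20 and f = 61 − 28 = 33.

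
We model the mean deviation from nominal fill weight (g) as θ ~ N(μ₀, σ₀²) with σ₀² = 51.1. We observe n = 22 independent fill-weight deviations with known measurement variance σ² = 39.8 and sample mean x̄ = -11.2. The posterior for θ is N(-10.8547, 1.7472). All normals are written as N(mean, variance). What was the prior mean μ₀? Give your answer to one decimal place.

μ₀ = -1.1

The posterior mean is a precision-weighted average: μ_n = (τ₀μ₀ + τ_data·x̄)/(τ₀+τ_data), with τ₀=1/σ₀² and τ_data=n/σ².
Here τ₀ = 1/51.1 = 0.019569 and τ_data = 22/39.8 = 0.552764, so τ_n = 0.572333.
Rearranging for μ₀: μ₀ = (μ_n·τ_n − τ_data·x̄)/τ₀ = (-10.8547·0.572333 − 0.552764·-11.2) / 0.019569 = -0.021546/0.019569 ≈ -1.1.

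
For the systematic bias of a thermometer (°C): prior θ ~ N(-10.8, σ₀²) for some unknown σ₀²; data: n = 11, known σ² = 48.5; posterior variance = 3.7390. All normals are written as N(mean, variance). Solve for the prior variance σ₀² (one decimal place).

For the Normal–Normal model with known σ², precisions add: τ_n = τ₀ + n/σ².
So 1/σ₀² = 1/3.7390 − 11/48.5 = 0.267451 − 0.226804 = 0.040647.
Hence σ₀² = 1/0.040647 ≈ 24.6.

σ₀² = 24.6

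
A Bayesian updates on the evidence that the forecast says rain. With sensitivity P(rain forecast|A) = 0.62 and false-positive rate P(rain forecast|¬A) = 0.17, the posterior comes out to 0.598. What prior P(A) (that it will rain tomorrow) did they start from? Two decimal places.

P(A) = 0.29

Bayes' rule in odds form gives O(A|E) = O(A)·[P(E|A)/P(E|¬A)], hence O(A) = O(A|E)/LR.
Posterior odds = 0.598/(1−0.598) = 1.4876. LR = 0.62/0.17 = 3.6471.
Prior odds = 1.4876/3.6471 = 0.4079, so P(A) = 0.4079/(1+0.4079) ≈ 0.29.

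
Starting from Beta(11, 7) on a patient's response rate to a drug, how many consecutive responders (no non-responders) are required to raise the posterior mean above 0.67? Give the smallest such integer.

After k responders and 0 non-responders the posterior is Beta(11+k, 7), with mean (11+k)/(11+7+k).
Set (11+k)/(18+k) > 0.67 and solve: k > (0.67·18 − 11)/(1 − 0.67) = 3.212.
The smallest integer exceeding 3.212 is 4.

k = 4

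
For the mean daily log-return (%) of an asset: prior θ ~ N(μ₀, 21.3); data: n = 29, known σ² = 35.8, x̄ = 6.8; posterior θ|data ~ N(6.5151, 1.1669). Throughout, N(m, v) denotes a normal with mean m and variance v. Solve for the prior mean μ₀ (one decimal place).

μ₀ = 1.6

With known observation variance, the Normal–Normal posterior has precision τ_n = τ₀ + n/σ² and mean μ_n = (τ₀μ₀ + (n/σ²)x̄)/τ_n.
Here τ₀ = 1/21.3 = 0.046948 and τ_data = 29/35.8 = 0.810056, so τ_n = 0.857004.
Rearranging for μ₀: μ₀ = (μ_n·τ_n − τ_data·x̄)/τ₀ = (6.5151·0.857004 − 0.810056·6.8) / 0.046948 = 0.075086/0.046948 ≈ 1.6.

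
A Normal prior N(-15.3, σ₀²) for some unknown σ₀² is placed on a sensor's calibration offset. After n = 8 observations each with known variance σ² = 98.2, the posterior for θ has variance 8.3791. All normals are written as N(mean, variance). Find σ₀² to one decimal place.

σ₀² = 26.4

For the Normal–Normal model with known σ², precisions add: τ_n = τ₀ + n/σ².
So 1/σ₀² = 1/8.3791 − 8/98.2 = 0.119345 − 0.081466 = 0.037879.
Hence σ₀² = 1/0.037879 ≈ 26.4.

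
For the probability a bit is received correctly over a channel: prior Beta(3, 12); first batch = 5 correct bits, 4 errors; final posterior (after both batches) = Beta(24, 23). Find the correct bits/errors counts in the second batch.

16 correct bits and 7 errors

Sequential conjugate updates are equivalent to a single update on the pooled data, so total successes = posterior α − prior α and total failures = posterior β − prior β.
Total across both batches: 24−3=21 correct bits, 23−12=11 errors.
Subtract the first batch: 21−5=16 correct bits and 11−4=7 errors.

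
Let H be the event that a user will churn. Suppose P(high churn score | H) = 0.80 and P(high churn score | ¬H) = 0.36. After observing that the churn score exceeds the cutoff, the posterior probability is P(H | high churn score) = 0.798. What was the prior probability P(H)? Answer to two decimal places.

Bayes' rule in odds form gives O(H|E) = O(H)·[P(E|H)/P(E|¬H)], hence O(H) = O(H|E)/LR.
Posterior odds = 0.798/(1−0.798) = 3.9505. LR = 0.80/0.36 = 2.2222.
Prior odds = 3.9505/2.2222 = 1.7777, so P(H) = 1.7777/(1+1.7777) ≈ 0.64.

P(H) = 0.64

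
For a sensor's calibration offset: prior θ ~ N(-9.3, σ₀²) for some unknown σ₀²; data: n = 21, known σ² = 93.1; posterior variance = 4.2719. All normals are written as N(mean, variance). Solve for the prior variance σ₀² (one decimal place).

Posterior precision equals prior precision plus data precision: 1/σ_n² = 1/σ₀² + n/σ².
So 1/σ₀² = 1/4.2719 − 21/93.1 = 0.234088 − 0.225564 = 0.008524.
Hence σ₀² = 1/0.008524 ≈ 117.3.

σ₀² = 117.3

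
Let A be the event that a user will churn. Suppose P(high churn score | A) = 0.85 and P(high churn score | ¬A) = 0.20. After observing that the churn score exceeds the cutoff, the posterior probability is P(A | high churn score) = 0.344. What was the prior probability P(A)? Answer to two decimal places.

P(A) = 0.11

In odds form, posterior odds = prior odds × likelihood ratio, so prior odds = posterior odds ÷ LR.
Posterior odds = 0.344/(1−0.344) = 0.5244. LR = 0.85/0.20 = 4.2500.
Prior odds = 0.5244/4.2500 = 0.1234, so P(A) = 0.1234/(1+0.1234) ≈ 0.11.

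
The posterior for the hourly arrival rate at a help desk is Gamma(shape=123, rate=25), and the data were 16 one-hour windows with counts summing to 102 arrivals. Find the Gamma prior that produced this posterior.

A Gamma(α, β) prior (rate parametrization) on a Poisson rate with n observations summing to S gives posterior Gamma(α+S, β+n).
So α = 123 − 102 = 21 and β = 25 − 16 = 9.

Gamma(shape=21, rate=9)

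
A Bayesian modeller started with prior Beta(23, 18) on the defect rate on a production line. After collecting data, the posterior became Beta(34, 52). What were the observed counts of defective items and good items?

11 defective items and 34 good items

Beta is conjugate to the binomial likelihood: posterior = Beta(α+s, β+f).
So s = 34 − 23 = 11 and f = 52 − 18 = 34.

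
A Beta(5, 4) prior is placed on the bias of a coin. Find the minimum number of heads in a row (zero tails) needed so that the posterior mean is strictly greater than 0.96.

k = 92

After k heads and 0 tails the posterior is Beta(5+k, 4), with mean (5+k)/(5+4+k).
Set (5+k)/(9+k) > 0.96 and solve: k > (0.96·9 − 5)/(1 − 0.96) = 91.000.
The smallest integer exceeding 91.000 is 92.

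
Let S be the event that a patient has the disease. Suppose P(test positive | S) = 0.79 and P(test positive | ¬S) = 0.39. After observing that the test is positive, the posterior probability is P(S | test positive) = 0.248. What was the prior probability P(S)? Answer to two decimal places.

In odds form, posterior odds = prior odds × likelihood ratio, so prior odds = posterior odds ÷ LR.
Posterior odds = 0.248/(1−0.248) = 0.3298. LR = 0.79/0.39 = 2.0256.
Prior odds = 0.3298/2.0256 = 0.1628, so P(S) = 0.1628/(1+0.1628) ≈ 0.14.

P(S) = 0.14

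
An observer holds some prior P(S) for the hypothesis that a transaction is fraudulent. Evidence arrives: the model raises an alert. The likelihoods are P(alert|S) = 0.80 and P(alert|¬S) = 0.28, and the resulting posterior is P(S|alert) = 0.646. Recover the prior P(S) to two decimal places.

In odds form, posterior odds = prior odds × likelihood ratio, so prior odds = posterior odds ÷ LR.
Posterior odds = 0.646/(1−0.646) = 1.8249. LR = 0.80/0.28 = 2.8571.
Prior odds = 1.8249/2.8571 = 0.6387, so P(S) = 0.6387/(1+0.6387) ≈ 0.39.

P(S) = 0.39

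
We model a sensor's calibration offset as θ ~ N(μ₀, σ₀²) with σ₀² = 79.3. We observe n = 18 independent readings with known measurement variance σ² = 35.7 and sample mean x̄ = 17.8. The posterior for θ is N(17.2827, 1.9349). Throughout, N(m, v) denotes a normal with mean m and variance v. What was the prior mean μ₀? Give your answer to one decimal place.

μ₀ = -3.4

With known observation variance, the Normal–Normal posterior has precision τ_n = τ₀ + n/σ² and mean μ_n = (τ₀μ₀ + (n/σ²)x̄)/τ_n.
Here τ₀ = 1/79.3 = 0.012610 and τ_data = 18/35.7 = 0.504202, so τ_n = 0.516812.
Rearranging for μ₀: μ₀ = (μ_n·τ_n − τ_data·x̄)/τ₀ = (17.2827·0.516812 − 0.504202·17.8) / 0.012610 = -0.042889/0.012610 ≈ -3.4.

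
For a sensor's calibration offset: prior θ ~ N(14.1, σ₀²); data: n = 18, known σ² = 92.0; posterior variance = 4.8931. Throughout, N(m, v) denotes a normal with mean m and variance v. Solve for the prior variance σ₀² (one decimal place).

σ₀² = 114.7

Posterior precision equals prior precision plus data precision: 1/σ_n² = 1/σ₀² + n/σ².
So 1/σ₀² = 1/4.8931 − 18/92.0 = 0.204369 − 0.195652 = 0.008717.
Hence σ₀² = 1/0.008717 ≈ 114.7.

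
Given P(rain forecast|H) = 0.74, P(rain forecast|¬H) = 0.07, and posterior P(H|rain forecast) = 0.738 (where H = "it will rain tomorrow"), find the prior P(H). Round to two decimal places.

Bayes' rule in odds form gives O(H|E) = O(H)·[P(E|H)/P(E|¬H)], hence O(H) = O(H|E)/LR.
Posterior odds = 0.738/(1−0.738) = 2.8168. LR = 0.74/0.07 = 10.5714.
Prior odds = 2.8168/10.5714 = 0.2665, so P(H) = 0.2665/(1+0.2665) ≈ 0.21.

P(H) = 0.21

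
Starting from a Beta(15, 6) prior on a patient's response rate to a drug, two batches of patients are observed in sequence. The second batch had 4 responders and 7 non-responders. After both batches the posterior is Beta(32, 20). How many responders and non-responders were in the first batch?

Sequential conjugate updates are equivalent to a single update on the pooled data, so total successes = posterior α − prior α and total failures = posterior β − prior β.
Total across both batches: 32−15=17 responders, 20−6=14 non-responders.
Subtract the second batch: 17−4=13 responders and 14−7=7 non-responders.

13 responders and 7 non-responders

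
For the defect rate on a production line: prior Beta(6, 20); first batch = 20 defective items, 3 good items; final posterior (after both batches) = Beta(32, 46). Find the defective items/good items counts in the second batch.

Because Beta–binomial updating is additive in the counts, the combined data contributed (α_post−α_prior, β_post−β_prior) successes and failures.
Total across both batches: 32−6=26 defective items, 46−20=26 good items.
Subtract the first batch: 26−20=6 defective items and 26−3=23 good items.

6 defective items and 23 good items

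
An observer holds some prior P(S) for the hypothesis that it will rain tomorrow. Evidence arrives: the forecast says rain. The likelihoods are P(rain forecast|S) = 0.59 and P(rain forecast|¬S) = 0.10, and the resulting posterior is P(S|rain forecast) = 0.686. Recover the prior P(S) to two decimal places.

Bayes' rule in odds form gives O(S|E) = O(S)·[P(E|S)/P(E|¬S)], hence O(S) = O(S|E)/LR.
Posterior odds = 0.686/(1−0.686) = 2.1847. LR = 0.59/0.10 = 5.9000.
Prior odds = 2.1847/5.9000 = 0.3703, so P(S) = 0.3703/(1+0.3703) ≈ 0.27.

P(S) = 0.27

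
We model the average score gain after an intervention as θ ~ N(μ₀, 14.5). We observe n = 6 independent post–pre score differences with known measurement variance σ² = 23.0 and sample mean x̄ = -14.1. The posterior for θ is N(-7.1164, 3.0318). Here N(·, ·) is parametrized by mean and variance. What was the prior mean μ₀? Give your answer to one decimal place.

μ₀ = 19.3

The posterior mean is a precision-weighted average: μ_n = (τ₀μ₀ + τ_data·x̄)/(τ₀+τ_data), with τ₀=1/σ₀² and τ_data=n/σ².
Here τ₀ = 1/14.5 = 0.068966 and τ_data = 6/23.0 = 0.260870, so τ_n = 0.329836.
Rearranging for μ₀: μ₀ = (μ_n·τ_n − τ_data·x̄)/τ₀ = (-7.1164·0.329836 − 0.260870·-14.1) / 0.068966 = 1.331022/0.068966 ≈ 19.3.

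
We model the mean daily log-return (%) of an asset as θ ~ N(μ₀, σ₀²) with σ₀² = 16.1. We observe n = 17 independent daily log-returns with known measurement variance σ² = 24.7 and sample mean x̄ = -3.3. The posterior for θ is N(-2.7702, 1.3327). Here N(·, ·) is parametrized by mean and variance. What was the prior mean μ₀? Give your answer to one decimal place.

μ₀ = 3.1

The posterior mean is a precision-weighted average: μ_n = (τ₀μ₀ + τ_data·x̄)/(τ₀+τ_data), with τ₀=1/σ₀² and τ_data=n/σ².
Here τ₀ = 1/16.1 = 0.062112 and τ_data = 17/24.7 = 0.688259, so τ_n = 0.750371.
Rearranging for μ₀: μ₀ = (μ_n·τ_n − τ_data·x̄)/τ₀ = (-2.7702·0.750371 − 0.688259·-3.3) / 0.062112 = 0.192577/0.062112 ≈ 3.1.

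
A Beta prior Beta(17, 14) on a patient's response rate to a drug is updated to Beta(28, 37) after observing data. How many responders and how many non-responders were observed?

Under Beta–binomial conjugacy the posterior parameters are (α+s, β+f).
So s = 28 − 17 = 11 and f = 37 − 14 = 23.

11 responders and 23 non-responders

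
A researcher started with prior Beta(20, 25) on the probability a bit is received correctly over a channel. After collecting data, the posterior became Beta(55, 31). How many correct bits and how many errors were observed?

35 correct bits and 6 errors

Under Beta–binomial conjugacy the posterior parameters are (α+s, β+f).
So s = 55 − 20 = 35 and f = 31 − 25 = 6.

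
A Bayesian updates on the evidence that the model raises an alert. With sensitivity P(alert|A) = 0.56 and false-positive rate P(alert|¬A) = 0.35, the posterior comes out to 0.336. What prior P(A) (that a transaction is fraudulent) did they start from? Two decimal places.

P(A) = 0.24

Bayes' rule in odds form gives O(A|E) = O(A)·[P(E|A)/P(E|¬A)], hence O(A) = O(A|E)/LR.
Posterior odds = 0.336/(1−0.336) = 0.5060. LR = 0.56/0.35 = 1.6000.
Prior odds = 0.5060/1.6000 = 0.3162, so P(A) = 0.3162/(1+0.3162) ≈ 0.24.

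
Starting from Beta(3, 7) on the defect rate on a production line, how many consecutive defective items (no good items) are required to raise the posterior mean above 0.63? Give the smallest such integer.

k = 9

After k defective items and 0 good items the posterior is Beta(3+k, 7), with mean (3+k)/(3+7+k).
Set (3+k)/(10+k) > 0.63 and solve: k > (0.63·10 − 3)/(1 − 0.63) = 8.919.
The smallest integer exceeding 8.919 is 9, and checking k=9: (12)/(19) = 0.6316 > 0.63.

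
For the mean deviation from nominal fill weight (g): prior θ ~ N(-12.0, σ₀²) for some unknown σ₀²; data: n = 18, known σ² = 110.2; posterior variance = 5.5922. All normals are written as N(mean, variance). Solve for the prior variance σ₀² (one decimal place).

Posterior precision equals prior precision plus data precision: 1/σ_n² = 1/σ₀² + n/σ².
So 1/σ₀² = 1/5.5922 − 18/110.2 = 0.178820 − 0.163339 = 0.015481.
Hence σ₀² = 1/0.015481 ≈ 64.6.

σ₀² = 64.6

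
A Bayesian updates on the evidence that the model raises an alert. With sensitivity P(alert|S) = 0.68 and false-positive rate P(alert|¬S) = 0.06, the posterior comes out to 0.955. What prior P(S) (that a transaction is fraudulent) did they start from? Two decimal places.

Bayes' rule in odds form gives O(S|E) = O(S)·[P(E|S)/P(E|¬S)], hence O(S) = O(S|E)/LR.
Posterior odds = 0.955/(1−0.955) = 21.2222. LR = 0.68/0.06 = 11.3333.
Prior odds = 21.2222/11.3333 = 1.8726, so P(S) = 1.8726/(1+1.8726) ≈ 0.65.

P(S) = 0.65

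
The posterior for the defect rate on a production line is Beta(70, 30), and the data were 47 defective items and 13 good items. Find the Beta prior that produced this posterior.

Beta(23, 17)

Beta is conjugate to the binomial likelihood: posterior = Beta(a+s, b+f).
Subtract the data counts: 70−47=23, 30−13=17.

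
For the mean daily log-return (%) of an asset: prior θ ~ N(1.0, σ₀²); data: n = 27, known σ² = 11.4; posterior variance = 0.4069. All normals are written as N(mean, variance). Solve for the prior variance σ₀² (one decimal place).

Posterior precision equals prior precision plus data precision: 1/σ_n² = 1/σ₀² + n/σ².
So 1/σ₀² = 1/0.4069 − 27/11.4 = 2.457606 − 2.368421 = 0.089185.
Hence σ₀² = 1/0.089185 ≈ 11.2.

σ₀² = 11.2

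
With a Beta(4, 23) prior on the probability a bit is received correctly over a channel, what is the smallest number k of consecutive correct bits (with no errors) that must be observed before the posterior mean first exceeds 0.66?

k = 41

After k correct bits and 0 errors the posterior is Beta(4+k, 23), with mean (4+k)/(4+23+k).
Set (4+k)/(27+k) > 0.66 and solve: k > (0.66·27 − 4)/(1 − 0.66) = 40.647.
The smallest integer exceeding 40.647 is 41.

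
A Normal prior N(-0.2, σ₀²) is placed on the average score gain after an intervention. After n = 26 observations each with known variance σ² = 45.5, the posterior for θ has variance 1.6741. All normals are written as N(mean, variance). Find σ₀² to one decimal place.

For the Normal–Normal model with known σ², precisions add: τ_n = τ₀ + n/σ².
So 1/σ₀² = 1/1.6741 − 26/45.5 = 0.597336 − 0.571429 = 0.025907.
Hence σ₀² = 1/0.025907 ≈ 38.6.

σ₀² = 38.6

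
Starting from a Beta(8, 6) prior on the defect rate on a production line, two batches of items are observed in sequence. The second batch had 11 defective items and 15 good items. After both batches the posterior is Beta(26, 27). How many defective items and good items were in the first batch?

Sequential conjugate updates are equivalent to a single update on the pooled data, so total successes = posterior α − prior α and total failures = posterior β − prior β.
Total across both batches: 26−8=18 defective items, 27−6=21 good items.
Subtract the second batch: 18−11=7 defective items and 21−15=6 good items.

7 defective items and 6 good items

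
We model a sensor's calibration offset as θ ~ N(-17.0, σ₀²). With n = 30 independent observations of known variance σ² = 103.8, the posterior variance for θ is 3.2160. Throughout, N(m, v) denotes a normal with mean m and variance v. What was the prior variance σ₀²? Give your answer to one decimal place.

σ₀² = 45.6

For the Normal–Normal model with known σ², precisions add: τ_n = τ₀ + n/σ².
So 1/σ₀² = 1/3.2160 − 30/103.8 = 0.310945 − 0.289017 = 0.021928.
Hence σ₀² = 1/0.021928 ≈ 45.6.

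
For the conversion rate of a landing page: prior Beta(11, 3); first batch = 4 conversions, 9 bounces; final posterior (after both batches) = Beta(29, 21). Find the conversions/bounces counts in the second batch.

Sequential conjugate updates are equivalent to a single update on the pooled data, so total successes = posterior α − prior α and total failures = posterior β − prior β.
Total across both batches: 29−11=18 conversions, 21−3=18 bounces.
Subtract the first batch: 18−4=14 conversions and 18−9=9 bounces.

14 conversions and 9 bounces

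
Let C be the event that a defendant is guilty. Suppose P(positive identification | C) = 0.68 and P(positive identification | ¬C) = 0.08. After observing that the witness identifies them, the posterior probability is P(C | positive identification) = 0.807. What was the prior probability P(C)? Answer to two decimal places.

P(C) = 0.33

Bayes' rule in odds form gives O(C|E) = O(C)·[P(E|C)/P(E|¬C)], hence O(C) = O(C|E)/LR.
Posterior odds = 0.807/(1−0.807) = 4.1813. LR = 0.68/0.08 = 8.5000.
Prior odds = 4.1813/8.5000 = 0.4919, so P(C) = 0.4919/(1+0.4919) ≈ 0.33.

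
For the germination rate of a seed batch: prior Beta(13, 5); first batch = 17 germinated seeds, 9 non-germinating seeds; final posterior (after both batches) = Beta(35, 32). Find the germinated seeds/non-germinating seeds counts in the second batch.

Because Beta–binomial updating is additive in the counts, the combined data contributed (α_post−α_prior, β_post−β_prior) successes and failures.
Total across both batches: 35−13=22 germinated seeds, 32−5=27 non-germinating seeds.
Subtract the first batch: 22−17=5 germinated seeds and 27−9=18 non-germinating seeds.

5 germinated seeds and 18 non-germinating seeds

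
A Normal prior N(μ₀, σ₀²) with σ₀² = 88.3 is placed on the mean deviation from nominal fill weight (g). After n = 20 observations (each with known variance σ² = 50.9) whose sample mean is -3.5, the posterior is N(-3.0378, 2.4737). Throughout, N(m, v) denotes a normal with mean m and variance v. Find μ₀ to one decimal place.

μ₀ = 13.0

The posterior mean is a precision-weighted average: μ_n = (τ₀μ₀ + τ_data·x̄)/(τ₀+τ_data), with τ₀=1/σ₀² and τ_data=n/σ².
Here τ₀ = 1/88.3 = 0.011325 and τ_data = 20/50.9 = 0.392927, so τ_n = 0.404252.
Rearranging for μ₀: μ₀ = (μ_n·τ_n − τ_data·x̄)/τ₀ = (-3.0378·0.404252 − 0.392927·-3.5) / 0.011325 = 0.147208/0.011325 ≈ 13.0.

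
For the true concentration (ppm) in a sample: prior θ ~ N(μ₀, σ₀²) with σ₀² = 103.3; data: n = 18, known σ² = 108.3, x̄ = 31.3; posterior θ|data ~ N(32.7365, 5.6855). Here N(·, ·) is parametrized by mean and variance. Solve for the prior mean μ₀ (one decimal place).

With known observation variance, the Normal–Normal posterior has precision τ_n = τ₀ + n/σ² and mean μ_n = (τ₀μ₀ + (n/σ²)x̄)/τ_n.
Here τ₀ = 1/103.3 = 0.009681 and τ_data = 18/108.3 = 0.166205, so τ_n = 0.175886.
Rearranging for μ₀: μ₀ = (μ_n·τ_n − τ_data·x̄)/τ₀ = (32.7365·0.175886 − 0.166205·31.3) / 0.009681 = 0.555676/0.009681 ≈ 57.4.

μ₀ = 57.4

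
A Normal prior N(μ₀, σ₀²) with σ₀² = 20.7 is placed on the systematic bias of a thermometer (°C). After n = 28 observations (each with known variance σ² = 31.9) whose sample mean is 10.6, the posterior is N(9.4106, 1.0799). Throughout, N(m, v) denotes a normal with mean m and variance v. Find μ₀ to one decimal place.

With known observation variance, the Normal–Normal posterior has precision τ_n = τ₀ + n/σ² and mean μ_n = (τ₀μ₀ + (n/σ²)x̄)/τ_n.
Here τ₀ = 1/20.7 = 0.048309 and τ_data = 28/31.9 = 0.877743, so τ_n = 0.926052.
Rearranging for μ₀: μ₀ = (μ_n·τ_n − τ_data·x̄)/τ₀ = (9.4106·0.926052 − 0.877743·10.6) / 0.048309 = -0.589371/0.048309 ≈ -12.2.

μ₀ = -12.2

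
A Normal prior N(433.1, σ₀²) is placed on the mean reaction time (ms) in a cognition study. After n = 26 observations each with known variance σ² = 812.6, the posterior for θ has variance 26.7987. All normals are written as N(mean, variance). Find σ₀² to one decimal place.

For the Normal–Normal model with known σ², precisions add: τ_n = τ₀ + n/σ².
So 1/σ₀² = 1/26.7987 − 26/812.6 = 0.037315 − 0.031996 = 0.005319.
Hence σ₀² = 1/0.005319 ≈ 188.0.

σ₀² = 188.0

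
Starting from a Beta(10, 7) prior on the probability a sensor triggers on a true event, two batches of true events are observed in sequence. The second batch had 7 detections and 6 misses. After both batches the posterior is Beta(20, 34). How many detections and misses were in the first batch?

Sequential conjugate updates are equivalent to a single update on the pooled data, so total successes = posterior α − prior α and total failures = posterior β − prior β.
Total across both batches: 20−10=10 detections, 34−7=27 misses.
Subtract the second batch: 10−7=3 detections and 27−6=21 misses.

3 detections and 21 misses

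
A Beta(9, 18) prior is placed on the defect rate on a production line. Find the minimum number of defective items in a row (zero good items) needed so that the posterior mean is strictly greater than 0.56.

After k defective items and 0 good items the posterior is Beta(9+k, 18), with mean (9+k)/(9+18+k).
Set (9+k)/(27+k) > 0.56 and solve: k > (0.56·27 − 9)/(1 − 0.56) = 13.909.
The smallest integer exceeding 13.909 is 14, and checking k=14: (23)/(41) = 0.5610 > 0.56.

k = 14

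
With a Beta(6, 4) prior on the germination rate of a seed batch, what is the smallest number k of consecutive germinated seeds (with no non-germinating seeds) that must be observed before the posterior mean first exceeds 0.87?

k = 21

After k germinated seeds and 0 non-germinating seeds the posterior is Beta(6+k, 4), with mean (6+k)/(6+4+k).
Set (6+k)/(10+k) > 0.87 and solve: k > (0.87·10 − 6)/(1 − 0.87) = 20.769.
The smallest integer exceeding 20.769 is 21.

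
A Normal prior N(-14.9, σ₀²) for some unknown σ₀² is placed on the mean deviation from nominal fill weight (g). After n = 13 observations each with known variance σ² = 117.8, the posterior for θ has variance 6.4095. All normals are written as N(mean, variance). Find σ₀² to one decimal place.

σ₀² = 21.9

Posterior precision equals prior precision plus data precision: 1/σ_n² = 1/σ₀² + n/σ².
So 1/σ₀² = 1/6.4095 − 13/117.8 = 0.156018 − 0.110357 = 0.045661.
Hence σ₀² = 1/0.045661 ≈ 21.9.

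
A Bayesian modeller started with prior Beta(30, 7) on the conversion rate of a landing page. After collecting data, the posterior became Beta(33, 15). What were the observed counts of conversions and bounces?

3 conversions and 8 bounces

A Beta(a, b) prior with s successes and f failures in binomial data gives a Beta(a+s, b+f) posterior.
Match parameters: s=33−30=3, f=15−7=8.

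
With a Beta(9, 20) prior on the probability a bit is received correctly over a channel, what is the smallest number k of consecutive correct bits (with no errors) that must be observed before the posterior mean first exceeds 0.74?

After k correct bits and 0 errors the posterior is Beta(9+k, 20), with mean (9+k)/(9+20+k).
Set (9+k)/(29+k) > 0.74 and solve: k > (0.74·29 − 9)/(1 − 0.74) = 47.923.
The smallest integer exceeding 47.923 is 48, and checking k=48: (57)/(77) = 0.7403 > 0.74.

k = 48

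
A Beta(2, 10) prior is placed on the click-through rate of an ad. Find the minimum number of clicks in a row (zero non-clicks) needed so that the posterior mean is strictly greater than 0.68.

After k clicks and 0 non-clicks the posterior is Beta(2+k, 10), with mean (2+k)/(2+10+k).
Set (2+k)/(12+k) > 0.68 and solve: k > (0.68·12 − 2)/(1 − 0.68) = 19.250.
The smallest integer exceeding 19.250 is 20, and checking k=20: (22)/(32) = 0.6875 > 0.68.

k = 20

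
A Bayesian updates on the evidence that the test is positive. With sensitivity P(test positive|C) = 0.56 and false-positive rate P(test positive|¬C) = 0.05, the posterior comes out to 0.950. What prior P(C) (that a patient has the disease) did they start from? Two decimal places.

P(C) = 0.63

In odds form, posterior odds = prior odds × likelihood ratio, so prior odds = posterior odds ÷ LR.
Posterior odds = 0.950/(1−0.950) = 19.0000. LR = 0.56/0.05 = 11.2000.
Prior odds = 19.0000/11.2000 = 1.6964, so P(C) = 1.6964/(1+1.6964) ≈ 0.63.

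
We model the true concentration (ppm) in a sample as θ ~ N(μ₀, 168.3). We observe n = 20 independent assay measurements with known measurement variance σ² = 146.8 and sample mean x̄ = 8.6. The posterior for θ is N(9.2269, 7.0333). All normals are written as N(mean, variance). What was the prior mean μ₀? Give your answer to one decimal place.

μ₀ = 23.6

With known observation variance, the Normal–Normal posterior has precision τ_n = τ₀ + n/σ² and mean μ_n = (τ₀μ₀ + (n/σ²)x̄)/τ_n.
Here τ₀ = 1/168.3 = 0.005942 and τ_data = 20/146.8 = 0.136240, so τ_n = 0.142182.
Rearranging for μ₀: μ₀ = (μ_n·τ_n − τ_data·x̄)/τ₀ = (9.2269·0.142182 − 0.136240·8.6) / 0.005942 = 0.140235/0.005942 ≈ 23.6.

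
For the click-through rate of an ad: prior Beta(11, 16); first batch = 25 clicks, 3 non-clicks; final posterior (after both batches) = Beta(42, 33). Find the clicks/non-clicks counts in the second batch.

6 clicks and 14 non-clicks

Sequential conjugate updates are equivalent to a single update on the pooled data, so total successes = posterior α − prior α and total failures = posterior β − prior β.
Total across both batches: 42−11=31 clicks, 33−16=17 non-clicks.
Subtract the first batch: 31−25=6 clicks and 17−3=14 non-clicks.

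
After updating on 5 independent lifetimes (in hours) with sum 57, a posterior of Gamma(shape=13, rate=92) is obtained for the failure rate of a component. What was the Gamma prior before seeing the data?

Gamma–exponential conjugacy: posterior shape = α + n, posterior rate = β + Σtᵢ.
So α = 13 − 5 = 8 and β = 92 − 57 = 35.

Gamma(shape=8, rate=35)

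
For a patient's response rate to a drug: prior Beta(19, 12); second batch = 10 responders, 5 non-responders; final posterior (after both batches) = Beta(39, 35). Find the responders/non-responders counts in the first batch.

10 responders and 18 non-responders

Sequential conjugate updates are equivalent to a single update on the pooled data, so total successes = posterior α − prior α and total failures = posterior β − prior β.
Total across both batches: 39−19=20 responders, 35−12=23 non-responders.
Subtract the second batch: 20−10=10 responders and 23−5=18 non-responders.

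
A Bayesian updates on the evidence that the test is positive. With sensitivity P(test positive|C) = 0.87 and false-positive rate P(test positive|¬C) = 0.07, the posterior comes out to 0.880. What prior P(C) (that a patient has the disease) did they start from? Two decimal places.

P(C) = 0.37

Bayes' rule in odds form gives O(C|E) = O(C)·[P(E|C)/P(E|¬C)], hence O(C) = O(C|E)/LR.
Posterior odds = 0.880/(1−0.880) = 7.3333. LR = 0.87/0.07 = 12.4286.
Prior odds = 7.3333/12.4286 = 0.5900, so P(C) = 0.5900/(1+0.5900) ≈ 0.37.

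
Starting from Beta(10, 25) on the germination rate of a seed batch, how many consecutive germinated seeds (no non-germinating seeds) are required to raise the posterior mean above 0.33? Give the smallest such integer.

k = 3

After k germinated seeds and 0 non-germinating seeds the posterior is Beta(10+k, 25), with mean (10+k)/(10+25+k).
Set (10+k)/(35+k) > 0.33 and solve: k > (0.33·35 − 10)/(1 − 0.33) = 2.313.
The smallest integer exceeding 2.313 is 3.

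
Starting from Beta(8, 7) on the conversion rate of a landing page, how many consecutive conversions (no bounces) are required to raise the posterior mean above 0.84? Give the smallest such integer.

k = 29

After k conversions and 0 bounces the posterior is Beta(8+k, 7), with mean (8+k)/(8+7+k).
Set (8+k)/(15+k) > 0.84 and solve: k > (0.84·15 − 8)/(1 − 0.84) = 28.750.
The smallest integer exceeding 28.750 is 29, and checking k=29: (37)/(44) = 0.8409 > 0.84.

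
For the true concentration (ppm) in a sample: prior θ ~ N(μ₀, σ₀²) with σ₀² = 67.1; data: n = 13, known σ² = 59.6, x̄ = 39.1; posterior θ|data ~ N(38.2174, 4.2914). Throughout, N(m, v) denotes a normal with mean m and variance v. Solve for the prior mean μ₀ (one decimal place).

μ₀ = 25.3

With known observation variance, the Normal–Normal posterior has precision τ_n = τ₀ + n/σ² and mean μ_n = (τ₀μ₀ + (n/σ²)x̄)/τ_n.
Here τ₀ = 1/67.1 = 0.014903 and τ_data = 13/59.6 = 0.218121, so τ_n = 0.233024.
Rearranging for μ₀: μ₀ = (μ_n·τ_n − τ_data·x̄)/τ₀ = (38.2174·0.233024 − 0.218121·39.1) / 0.014903 = 0.377040/0.014903 ≈ 25.3.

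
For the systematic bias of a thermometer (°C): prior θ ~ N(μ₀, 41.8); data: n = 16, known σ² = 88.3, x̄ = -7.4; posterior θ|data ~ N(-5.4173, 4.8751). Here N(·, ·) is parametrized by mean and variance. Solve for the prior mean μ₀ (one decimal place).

μ₀ = 9.6

The posterior mean is a precision-weighted average: μ_n = (τ₀μ₀ + τ_data·x̄)/(τ₀+τ_data), with τ₀=1/σ₀² and τ_data=n/σ².
Here τ₀ = 1/41.8 = 0.023923 and τ_data = 16/88.3 = 0.181200, so τ_n = 0.205123.
Rearranging for μ₀: μ₀ = (μ_n·τ_n − τ_data·x̄)/τ₀ = (-5.4173·0.205123 − 0.181200·-7.4) / 0.023923 = 0.229667/0.023923 ≈ 9.6.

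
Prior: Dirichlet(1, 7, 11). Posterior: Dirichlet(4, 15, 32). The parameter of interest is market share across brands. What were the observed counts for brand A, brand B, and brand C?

counts (3, 8, 21)

For a Dirichlet(α) prior with multinomial counts c, the posterior is Dirichlet(α + c) componentwise.
Counts are posterior − prior componentwise: 4−1=3, 15−7=8, 32−11=21.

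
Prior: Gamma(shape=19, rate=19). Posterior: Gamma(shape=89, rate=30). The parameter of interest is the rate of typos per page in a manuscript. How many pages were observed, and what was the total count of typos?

Gamma–Poisson conjugacy: posterior shape = α + Σxᵢ, posterior rate = β + n.
Matching: Σxᵢ = 89 − 19 = 70 and n = 30 − 19 = 11.

n = 11 pages with total 70 typos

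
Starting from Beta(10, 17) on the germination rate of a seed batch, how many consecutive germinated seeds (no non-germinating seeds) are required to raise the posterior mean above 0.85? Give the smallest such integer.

k = 87

After k germinated seeds and 0 non-germinating seeds the posterior is Beta(10+k, 17), with mean (10+k)/(10+17+k).
Set (10+k)/(27+k) > 0.85 and solve: k > (0.85·27 − 10)/(1 − 0.85) = 86.333.
The smallest integer exceeding 86.333 is 87, and checking k=87: (97)/(114) = 0.8509 > 0.85.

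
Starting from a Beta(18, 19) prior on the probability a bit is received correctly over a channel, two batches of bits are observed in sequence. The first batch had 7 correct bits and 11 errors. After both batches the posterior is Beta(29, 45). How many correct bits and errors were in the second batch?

4 correct bits and 15 errors

Sequential conjugate updates are equivalent to a single update on the pooled data, so total successes = posterior α − prior α and total failures = posterior β − prior β.
Total across both batches: 29−18=11 correct bits, 45−19=26 errors.
Subtract the first batch: 11−7=4 correct bits and 26−11=15 errors.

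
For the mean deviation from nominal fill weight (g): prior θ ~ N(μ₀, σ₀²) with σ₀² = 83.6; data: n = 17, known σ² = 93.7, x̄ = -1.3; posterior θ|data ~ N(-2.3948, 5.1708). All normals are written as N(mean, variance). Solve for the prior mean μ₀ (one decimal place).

μ₀ = -19.0

The posterior mean is a precision-weighted average: μ_n = (τ₀μ₀ + τ_data·x̄)/(τ₀+τ_data), with τ₀=1/σ₀² and τ_data=n/σ².
Here τ₀ = 1/83.6 = 0.011962 and τ_data = 17/93.7 = 0.181430, so τ_n = 0.193392.
Rearranging for μ₀: μ₀ = (μ_n·τ_n − τ_data·x̄)/τ₀ = (-2.3948·0.193392 − 0.181430·-1.3) / 0.011962 = -0.227276/0.011962 ≈ -19.0.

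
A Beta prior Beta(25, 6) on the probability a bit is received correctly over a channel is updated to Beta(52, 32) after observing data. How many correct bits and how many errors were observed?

Beta is conjugate to the binomial likelihood: posterior = Beta(α+s, β+f).
So s = 52 − 25 = 27 and f = 32 − 6 = 26.

27 correct bits and 26 errors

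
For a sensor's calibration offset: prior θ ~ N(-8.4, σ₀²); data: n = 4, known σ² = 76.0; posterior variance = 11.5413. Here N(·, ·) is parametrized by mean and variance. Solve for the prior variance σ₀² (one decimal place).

σ₀² = 29.4

Posterior precision equals prior precision plus data precision: 1/σ_n² = 1/σ₀² + n/σ².
So 1/σ₀² = 1/11.5413 − 4/76.0 = 0.086645 − 0.052632 = 0.034013.
Hence σ₀² = 1/0.034013 ≈ 29.4.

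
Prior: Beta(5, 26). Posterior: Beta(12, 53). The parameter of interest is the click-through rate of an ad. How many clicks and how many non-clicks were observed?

A Beta(a, b) prior with s successes and f failures in binomial data gives a Beta(a+s, b+f) posterior.
So s = 12 − 5 = 7 and f = 53 − 26 = 27.

7 clicks and 27 non-clicks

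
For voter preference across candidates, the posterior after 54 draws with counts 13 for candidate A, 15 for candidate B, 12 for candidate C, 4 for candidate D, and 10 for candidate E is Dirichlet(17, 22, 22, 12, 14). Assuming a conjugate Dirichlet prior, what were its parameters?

Dirichlet(4, 7, 10, 8, 4)

For a Dirichlet(α) prior with multinomial counts c, the posterior is Dirichlet(α + c) componentwise.
Subtract each count from the matching posterior parameter: 17−13=4, 22−15=7, 22−12=10, 12−4=8, 14−10=4.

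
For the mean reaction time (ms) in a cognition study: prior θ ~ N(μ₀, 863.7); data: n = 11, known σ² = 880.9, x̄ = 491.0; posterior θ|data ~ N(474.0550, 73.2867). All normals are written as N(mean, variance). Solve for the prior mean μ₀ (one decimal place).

μ₀ = 291.3

With known observation variance, the Normal–Normal posterior has precision τ_n = τ₀ + n/σ² and mean μ_n = (τ₀μ₀ + (n/σ²)x̄)/τ_n.
Here τ₀ = 1/863.7 = 0.001158 and τ_data = 11/880.9 = 0.012487, so τ_n = 0.013645.
Rearranging for μ₀: μ₀ = (μ_n·τ_n − τ_data·x̄)/τ₀ = (474.0550·0.013645 − 0.012487·491.0) / 0.001158 = 0.337363/0.001158 ≈ 291.3.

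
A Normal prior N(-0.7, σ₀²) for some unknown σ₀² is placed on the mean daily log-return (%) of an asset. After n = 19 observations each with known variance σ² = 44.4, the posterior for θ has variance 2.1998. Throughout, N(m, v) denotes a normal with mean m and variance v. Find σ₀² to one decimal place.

Posterior precision equals prior precision plus data precision: 1/σ_n² = 1/σ₀² + n/σ².
So 1/σ₀² = 1/2.1998 − 19/44.4 = 0.454587 − 0.427928 = 0.026659.
Hence σ₀² = 1/0.026659 ≈ 37.5.

σ₀² = 37.5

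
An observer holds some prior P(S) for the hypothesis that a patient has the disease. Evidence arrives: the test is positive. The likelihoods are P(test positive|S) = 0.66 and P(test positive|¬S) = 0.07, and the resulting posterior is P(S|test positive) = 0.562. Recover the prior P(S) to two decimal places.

P(S) = 0.12

Bayes' rule in odds form gives O(S|E) = O(S)·[P(E|S)/P(E|¬S)], hence O(S) = O(S|E)/LR.
Posterior odds = 0.562/(1−0.562) = 1.2831. LR = 0.66/0.07 = 9.4286.
Prior odds = 1.2831/9.4286 = 0.1361, so P(S) = 0.1361/(1+0.1361) ≈ 0.12.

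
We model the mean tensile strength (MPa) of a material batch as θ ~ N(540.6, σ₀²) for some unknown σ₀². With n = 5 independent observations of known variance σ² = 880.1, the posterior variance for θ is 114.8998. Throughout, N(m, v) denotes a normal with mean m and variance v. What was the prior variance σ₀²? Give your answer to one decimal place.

For the Normal–Normal model with known σ², precisions add: τ_n = τ₀ + n/σ².
So 1/σ₀² = 1/114.8998 − 5/880.1 = 0.008703 − 0.005681 = 0.003022.
Hence σ₀² = 1/0.003022 ≈ 330.9.

σ₀² = 330.9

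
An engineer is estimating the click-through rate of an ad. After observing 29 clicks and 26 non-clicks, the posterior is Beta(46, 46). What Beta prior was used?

Beta(17, 20)

Under Beta–binomial conjugacy the posterior parameters are (a+s, b+f).
So a = 46 − 29 = 17 and b = 46 − 26 = 20.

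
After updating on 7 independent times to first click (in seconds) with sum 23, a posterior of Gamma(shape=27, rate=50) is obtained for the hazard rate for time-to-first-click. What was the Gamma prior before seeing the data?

Gamma(shape=20, rate=27)

Gamma–exponential conjugacy: posterior shape = α + n, posterior rate = β + Σtᵢ.
So α = 27 − 7 = 20 and β = 50 − 23 = 27.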